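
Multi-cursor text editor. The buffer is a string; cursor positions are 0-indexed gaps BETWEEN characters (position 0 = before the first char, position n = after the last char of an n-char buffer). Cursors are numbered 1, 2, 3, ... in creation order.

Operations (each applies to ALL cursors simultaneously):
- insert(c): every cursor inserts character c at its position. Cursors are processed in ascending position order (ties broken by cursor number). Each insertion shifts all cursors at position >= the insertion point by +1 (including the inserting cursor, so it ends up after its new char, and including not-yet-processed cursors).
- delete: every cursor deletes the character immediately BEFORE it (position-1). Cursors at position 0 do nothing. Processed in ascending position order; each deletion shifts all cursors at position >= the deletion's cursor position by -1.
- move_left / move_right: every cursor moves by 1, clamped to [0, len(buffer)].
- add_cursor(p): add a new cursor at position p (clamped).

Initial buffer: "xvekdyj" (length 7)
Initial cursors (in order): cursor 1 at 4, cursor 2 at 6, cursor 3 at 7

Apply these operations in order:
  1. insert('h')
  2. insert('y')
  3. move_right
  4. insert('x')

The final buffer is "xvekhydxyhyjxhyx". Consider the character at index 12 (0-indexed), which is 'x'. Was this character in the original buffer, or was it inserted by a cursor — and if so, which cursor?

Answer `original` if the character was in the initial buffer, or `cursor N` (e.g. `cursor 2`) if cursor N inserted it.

After op 1 (insert('h')): buffer="xvekhdyhjh" (len 10), cursors c1@5 c2@8 c3@10, authorship ....1..2.3
After op 2 (insert('y')): buffer="xvekhydyhyjhy" (len 13), cursors c1@6 c2@10 c3@13, authorship ....11..22.33
After op 3 (move_right): buffer="xvekhydyhyjhy" (len 13), cursors c1@7 c2@11 c3@13, authorship ....11..22.33
After op 4 (insert('x')): buffer="xvekhydxyhyjxhyx" (len 16), cursors c1@8 c2@13 c3@16, authorship ....11.1.22.2333
Authorship (.=original, N=cursor N): . . . . 1 1 . 1 . 2 2 . 2 3 3 3
Index 12: author = 2

Answer: cursor 2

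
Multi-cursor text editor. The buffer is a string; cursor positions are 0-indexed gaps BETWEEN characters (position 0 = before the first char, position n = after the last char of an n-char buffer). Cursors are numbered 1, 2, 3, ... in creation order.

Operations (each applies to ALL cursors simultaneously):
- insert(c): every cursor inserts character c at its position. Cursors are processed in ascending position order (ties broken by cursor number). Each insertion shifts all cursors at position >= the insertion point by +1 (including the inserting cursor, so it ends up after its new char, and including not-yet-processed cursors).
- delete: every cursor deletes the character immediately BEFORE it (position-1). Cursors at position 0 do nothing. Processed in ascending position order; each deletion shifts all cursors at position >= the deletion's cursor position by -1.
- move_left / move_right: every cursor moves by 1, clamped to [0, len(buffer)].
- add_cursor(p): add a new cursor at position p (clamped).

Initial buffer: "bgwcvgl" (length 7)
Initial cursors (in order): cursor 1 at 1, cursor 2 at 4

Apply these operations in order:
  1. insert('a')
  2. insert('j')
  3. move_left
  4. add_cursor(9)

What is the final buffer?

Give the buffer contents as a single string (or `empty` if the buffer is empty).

Answer: bajgwcajvgl

Derivation:
After op 1 (insert('a')): buffer="bagwcavgl" (len 9), cursors c1@2 c2@6, authorship .1...2...
After op 2 (insert('j')): buffer="bajgwcajvgl" (len 11), cursors c1@3 c2@8, authorship .11...22...
After op 3 (move_left): buffer="bajgwcajvgl" (len 11), cursors c1@2 c2@7, authorship .11...22...
After op 4 (add_cursor(9)): buffer="bajgwcajvgl" (len 11), cursors c1@2 c2@7 c3@9, authorship .11...22...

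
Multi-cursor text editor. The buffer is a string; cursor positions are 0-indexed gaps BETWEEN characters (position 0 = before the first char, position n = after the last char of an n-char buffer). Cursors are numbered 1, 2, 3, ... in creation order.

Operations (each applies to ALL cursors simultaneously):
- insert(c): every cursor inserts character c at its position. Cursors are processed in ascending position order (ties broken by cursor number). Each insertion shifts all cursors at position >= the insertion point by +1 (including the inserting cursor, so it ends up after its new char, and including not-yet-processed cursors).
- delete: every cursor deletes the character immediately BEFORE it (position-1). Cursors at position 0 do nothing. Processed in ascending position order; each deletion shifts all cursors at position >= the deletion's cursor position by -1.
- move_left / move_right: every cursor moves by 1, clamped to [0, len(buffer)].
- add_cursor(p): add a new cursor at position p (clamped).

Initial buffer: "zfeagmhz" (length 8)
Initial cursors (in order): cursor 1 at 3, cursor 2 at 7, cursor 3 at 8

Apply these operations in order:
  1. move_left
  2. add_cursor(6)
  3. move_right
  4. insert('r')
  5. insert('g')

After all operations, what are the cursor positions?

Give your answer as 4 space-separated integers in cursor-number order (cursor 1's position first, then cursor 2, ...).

After op 1 (move_left): buffer="zfeagmhz" (len 8), cursors c1@2 c2@6 c3@7, authorship ........
After op 2 (add_cursor(6)): buffer="zfeagmhz" (len 8), cursors c1@2 c2@6 c4@6 c3@7, authorship ........
After op 3 (move_right): buffer="zfeagmhz" (len 8), cursors c1@3 c2@7 c4@7 c3@8, authorship ........
After op 4 (insert('r')): buffer="zferagmhrrzr" (len 12), cursors c1@4 c2@10 c4@10 c3@12, authorship ...1....24.3
After op 5 (insert('g')): buffer="zfergagmhrrggzrg" (len 16), cursors c1@5 c2@13 c4@13 c3@16, authorship ...11....2424.33

Answer: 5 13 16 13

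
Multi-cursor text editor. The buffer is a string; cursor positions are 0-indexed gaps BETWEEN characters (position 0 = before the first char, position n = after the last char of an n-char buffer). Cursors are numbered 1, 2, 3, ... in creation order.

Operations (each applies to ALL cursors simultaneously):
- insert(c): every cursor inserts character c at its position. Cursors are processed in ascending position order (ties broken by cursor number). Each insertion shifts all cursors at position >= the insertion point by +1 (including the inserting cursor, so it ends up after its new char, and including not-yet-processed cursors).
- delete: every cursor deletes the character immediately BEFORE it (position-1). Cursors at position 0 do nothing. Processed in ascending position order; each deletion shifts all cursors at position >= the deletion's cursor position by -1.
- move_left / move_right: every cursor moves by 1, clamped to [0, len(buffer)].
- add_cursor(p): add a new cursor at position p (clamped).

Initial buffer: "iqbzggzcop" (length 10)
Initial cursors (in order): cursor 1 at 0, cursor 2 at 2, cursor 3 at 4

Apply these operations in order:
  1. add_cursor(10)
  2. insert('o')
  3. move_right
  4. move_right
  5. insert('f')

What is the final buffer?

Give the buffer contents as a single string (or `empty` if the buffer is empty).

After op 1 (add_cursor(10)): buffer="iqbzggzcop" (len 10), cursors c1@0 c2@2 c3@4 c4@10, authorship ..........
After op 2 (insert('o')): buffer="oiqobzoggzcopo" (len 14), cursors c1@1 c2@4 c3@7 c4@14, authorship 1..2..3......4
After op 3 (move_right): buffer="oiqobzoggzcopo" (len 14), cursors c1@2 c2@5 c3@8 c4@14, authorship 1..2..3......4
After op 4 (move_right): buffer="oiqobzoggzcopo" (len 14), cursors c1@3 c2@6 c3@9 c4@14, authorship 1..2..3......4
After op 5 (insert('f')): buffer="oiqfobzfoggfzcopof" (len 18), cursors c1@4 c2@8 c3@12 c4@18, authorship 1..12..23..3....44

Answer: oiqfobzfoggfzcopof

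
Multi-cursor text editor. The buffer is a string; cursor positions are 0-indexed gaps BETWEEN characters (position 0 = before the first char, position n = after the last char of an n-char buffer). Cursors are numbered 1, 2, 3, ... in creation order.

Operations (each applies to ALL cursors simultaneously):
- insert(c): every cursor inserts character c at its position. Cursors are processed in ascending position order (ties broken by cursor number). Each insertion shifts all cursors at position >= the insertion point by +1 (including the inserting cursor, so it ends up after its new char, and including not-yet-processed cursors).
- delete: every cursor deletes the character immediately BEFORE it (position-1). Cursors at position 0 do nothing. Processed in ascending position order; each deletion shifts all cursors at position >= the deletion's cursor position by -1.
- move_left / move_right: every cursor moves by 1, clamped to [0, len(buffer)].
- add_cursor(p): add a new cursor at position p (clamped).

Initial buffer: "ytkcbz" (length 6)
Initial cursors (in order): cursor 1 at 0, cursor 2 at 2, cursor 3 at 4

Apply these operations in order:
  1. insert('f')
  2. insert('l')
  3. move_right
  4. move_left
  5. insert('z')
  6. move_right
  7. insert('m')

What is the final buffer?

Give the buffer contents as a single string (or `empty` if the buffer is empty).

After op 1 (insert('f')): buffer="fytfkcfbz" (len 9), cursors c1@1 c2@4 c3@7, authorship 1..2..3..
After op 2 (insert('l')): buffer="flytflkcflbz" (len 12), cursors c1@2 c2@6 c3@10, authorship 11..22..33..
After op 3 (move_right): buffer="flytflkcflbz" (len 12), cursors c1@3 c2@7 c3@11, authorship 11..22..33..
After op 4 (move_left): buffer="flytflkcflbz" (len 12), cursors c1@2 c2@6 c3@10, authorship 11..22..33..
After op 5 (insert('z')): buffer="flzytflzkcflzbz" (len 15), cursors c1@3 c2@8 c3@13, authorship 111..222..333..
After op 6 (move_right): buffer="flzytflzkcflzbz" (len 15), cursors c1@4 c2@9 c3@14, authorship 111..222..333..
After op 7 (insert('m')): buffer="flzymtflzkmcflzbmz" (len 18), cursors c1@5 c2@11 c3@17, authorship 111.1.222.2.333.3.

Answer: flzymtflzkmcflzbmz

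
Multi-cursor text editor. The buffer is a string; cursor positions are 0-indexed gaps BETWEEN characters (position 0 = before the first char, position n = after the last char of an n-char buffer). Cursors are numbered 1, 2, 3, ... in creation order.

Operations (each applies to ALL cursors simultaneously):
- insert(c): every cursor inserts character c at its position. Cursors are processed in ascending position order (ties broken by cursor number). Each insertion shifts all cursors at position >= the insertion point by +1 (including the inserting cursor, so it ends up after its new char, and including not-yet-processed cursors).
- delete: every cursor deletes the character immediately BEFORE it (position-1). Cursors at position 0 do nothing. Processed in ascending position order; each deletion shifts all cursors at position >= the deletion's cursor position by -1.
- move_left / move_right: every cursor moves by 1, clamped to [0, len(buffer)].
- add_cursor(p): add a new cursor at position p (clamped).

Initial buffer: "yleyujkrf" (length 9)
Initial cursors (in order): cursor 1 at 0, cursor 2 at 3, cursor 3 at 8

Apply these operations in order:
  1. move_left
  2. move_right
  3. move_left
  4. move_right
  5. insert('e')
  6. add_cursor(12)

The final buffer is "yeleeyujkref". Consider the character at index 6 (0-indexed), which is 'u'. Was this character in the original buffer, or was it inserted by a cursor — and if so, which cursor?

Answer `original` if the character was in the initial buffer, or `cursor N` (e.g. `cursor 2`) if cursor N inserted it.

After op 1 (move_left): buffer="yleyujkrf" (len 9), cursors c1@0 c2@2 c3@7, authorship .........
After op 2 (move_right): buffer="yleyujkrf" (len 9), cursors c1@1 c2@3 c3@8, authorship .........
After op 3 (move_left): buffer="yleyujkrf" (len 9), cursors c1@0 c2@2 c3@7, authorship .........
After op 4 (move_right): buffer="yleyujkrf" (len 9), cursors c1@1 c2@3 c3@8, authorship .........
After op 5 (insert('e')): buffer="yeleeyujkref" (len 12), cursors c1@2 c2@5 c3@11, authorship .1..2.....3.
After op 6 (add_cursor(12)): buffer="yeleeyujkref" (len 12), cursors c1@2 c2@5 c3@11 c4@12, authorship .1..2.....3.
Authorship (.=original, N=cursor N): . 1 . . 2 . . . . . 3 .
Index 6: author = original

Answer: original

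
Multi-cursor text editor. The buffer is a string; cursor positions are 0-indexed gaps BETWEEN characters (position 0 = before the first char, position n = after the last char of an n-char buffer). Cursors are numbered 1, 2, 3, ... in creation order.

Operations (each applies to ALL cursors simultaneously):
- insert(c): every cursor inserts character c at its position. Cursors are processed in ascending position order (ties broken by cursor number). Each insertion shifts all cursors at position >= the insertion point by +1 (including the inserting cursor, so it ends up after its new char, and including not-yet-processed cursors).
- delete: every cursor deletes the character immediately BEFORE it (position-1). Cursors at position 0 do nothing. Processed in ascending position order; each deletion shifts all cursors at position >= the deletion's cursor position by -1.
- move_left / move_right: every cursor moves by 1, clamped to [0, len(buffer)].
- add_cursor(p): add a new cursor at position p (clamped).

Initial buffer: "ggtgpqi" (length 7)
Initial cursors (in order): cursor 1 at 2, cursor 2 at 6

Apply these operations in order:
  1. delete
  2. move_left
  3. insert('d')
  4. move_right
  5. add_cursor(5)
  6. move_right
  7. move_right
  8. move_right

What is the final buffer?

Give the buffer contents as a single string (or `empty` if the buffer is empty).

After op 1 (delete): buffer="gtgpi" (len 5), cursors c1@1 c2@4, authorship .....
After op 2 (move_left): buffer="gtgpi" (len 5), cursors c1@0 c2@3, authorship .....
After op 3 (insert('d')): buffer="dgtgdpi" (len 7), cursors c1@1 c2@5, authorship 1...2..
After op 4 (move_right): buffer="dgtgdpi" (len 7), cursors c1@2 c2@6, authorship 1...2..
After op 5 (add_cursor(5)): buffer="dgtgdpi" (len 7), cursors c1@2 c3@5 c2@6, authorship 1...2..
After op 6 (move_right): buffer="dgtgdpi" (len 7), cursors c1@3 c3@6 c2@7, authorship 1...2..
After op 7 (move_right): buffer="dgtgdpi" (len 7), cursors c1@4 c2@7 c3@7, authorship 1...2..
After op 8 (move_right): buffer="dgtgdpi" (len 7), cursors c1@5 c2@7 c3@7, authorship 1...2..

Answer: dgtgdpi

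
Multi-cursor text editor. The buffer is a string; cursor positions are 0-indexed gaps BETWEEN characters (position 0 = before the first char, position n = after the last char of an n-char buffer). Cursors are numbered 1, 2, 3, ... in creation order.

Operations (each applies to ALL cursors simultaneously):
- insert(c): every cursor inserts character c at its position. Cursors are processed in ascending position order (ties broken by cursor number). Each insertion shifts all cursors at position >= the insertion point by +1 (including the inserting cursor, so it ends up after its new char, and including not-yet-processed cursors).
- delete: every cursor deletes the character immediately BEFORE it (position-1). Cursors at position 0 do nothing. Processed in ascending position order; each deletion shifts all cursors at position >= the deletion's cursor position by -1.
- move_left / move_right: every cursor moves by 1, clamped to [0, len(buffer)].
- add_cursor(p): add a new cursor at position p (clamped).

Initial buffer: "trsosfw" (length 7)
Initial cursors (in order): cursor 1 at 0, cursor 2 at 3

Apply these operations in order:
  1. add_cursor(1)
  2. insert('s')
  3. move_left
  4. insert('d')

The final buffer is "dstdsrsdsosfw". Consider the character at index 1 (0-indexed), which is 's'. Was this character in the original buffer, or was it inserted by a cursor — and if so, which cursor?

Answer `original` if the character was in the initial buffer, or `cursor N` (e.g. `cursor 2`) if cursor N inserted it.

After op 1 (add_cursor(1)): buffer="trsosfw" (len 7), cursors c1@0 c3@1 c2@3, authorship .......
After op 2 (insert('s')): buffer="stsrssosfw" (len 10), cursors c1@1 c3@3 c2@6, authorship 1.3..2....
After op 3 (move_left): buffer="stsrssosfw" (len 10), cursors c1@0 c3@2 c2@5, authorship 1.3..2....
After op 4 (insert('d')): buffer="dstdsrsdsosfw" (len 13), cursors c1@1 c3@4 c2@8, authorship 11.33..22....
Authorship (.=original, N=cursor N): 1 1 . 3 3 . . 2 2 . . . .
Index 1: author = 1

Answer: cursor 1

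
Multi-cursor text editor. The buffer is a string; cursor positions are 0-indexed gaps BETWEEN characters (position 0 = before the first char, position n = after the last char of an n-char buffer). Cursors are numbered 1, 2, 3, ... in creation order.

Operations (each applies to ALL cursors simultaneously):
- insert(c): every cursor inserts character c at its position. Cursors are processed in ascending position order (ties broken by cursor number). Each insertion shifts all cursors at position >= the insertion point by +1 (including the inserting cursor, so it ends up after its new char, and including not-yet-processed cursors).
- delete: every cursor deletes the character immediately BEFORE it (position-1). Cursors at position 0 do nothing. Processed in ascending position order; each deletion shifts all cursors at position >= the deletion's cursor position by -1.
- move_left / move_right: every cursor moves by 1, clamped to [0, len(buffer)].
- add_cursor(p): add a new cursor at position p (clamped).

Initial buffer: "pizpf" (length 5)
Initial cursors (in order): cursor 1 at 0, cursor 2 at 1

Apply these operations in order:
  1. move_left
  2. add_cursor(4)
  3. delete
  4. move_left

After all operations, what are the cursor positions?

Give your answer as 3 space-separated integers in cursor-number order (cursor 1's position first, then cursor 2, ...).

After op 1 (move_left): buffer="pizpf" (len 5), cursors c1@0 c2@0, authorship .....
After op 2 (add_cursor(4)): buffer="pizpf" (len 5), cursors c1@0 c2@0 c3@4, authorship .....
After op 3 (delete): buffer="pizf" (len 4), cursors c1@0 c2@0 c3@3, authorship ....
After op 4 (move_left): buffer="pizf" (len 4), cursors c1@0 c2@0 c3@2, authorship ....

Answer: 0 0 2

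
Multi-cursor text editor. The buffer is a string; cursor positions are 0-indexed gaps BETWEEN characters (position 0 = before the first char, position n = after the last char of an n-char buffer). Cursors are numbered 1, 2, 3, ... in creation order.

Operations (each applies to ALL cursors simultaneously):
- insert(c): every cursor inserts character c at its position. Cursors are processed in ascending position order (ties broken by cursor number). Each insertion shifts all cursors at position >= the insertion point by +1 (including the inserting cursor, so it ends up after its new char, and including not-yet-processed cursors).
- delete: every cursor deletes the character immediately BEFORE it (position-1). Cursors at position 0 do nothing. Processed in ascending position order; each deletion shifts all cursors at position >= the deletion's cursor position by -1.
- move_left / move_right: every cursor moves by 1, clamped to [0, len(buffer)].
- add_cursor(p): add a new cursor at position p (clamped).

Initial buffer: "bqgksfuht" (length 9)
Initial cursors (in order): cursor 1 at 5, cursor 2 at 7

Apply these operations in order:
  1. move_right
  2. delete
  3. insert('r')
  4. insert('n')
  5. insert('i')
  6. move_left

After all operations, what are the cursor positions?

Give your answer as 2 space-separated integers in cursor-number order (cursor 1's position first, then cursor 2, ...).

Answer: 7 11

Derivation:
After op 1 (move_right): buffer="bqgksfuht" (len 9), cursors c1@6 c2@8, authorship .........
After op 2 (delete): buffer="bqgksut" (len 7), cursors c1@5 c2@6, authorship .......
After op 3 (insert('r')): buffer="bqgksrurt" (len 9), cursors c1@6 c2@8, authorship .....1.2.
After op 4 (insert('n')): buffer="bqgksrnurnt" (len 11), cursors c1@7 c2@10, authorship .....11.22.
After op 5 (insert('i')): buffer="bqgksrniurnit" (len 13), cursors c1@8 c2@12, authorship .....111.222.
After op 6 (move_left): buffer="bqgksrniurnit" (len 13), cursors c1@7 c2@11, authorship .....111.222.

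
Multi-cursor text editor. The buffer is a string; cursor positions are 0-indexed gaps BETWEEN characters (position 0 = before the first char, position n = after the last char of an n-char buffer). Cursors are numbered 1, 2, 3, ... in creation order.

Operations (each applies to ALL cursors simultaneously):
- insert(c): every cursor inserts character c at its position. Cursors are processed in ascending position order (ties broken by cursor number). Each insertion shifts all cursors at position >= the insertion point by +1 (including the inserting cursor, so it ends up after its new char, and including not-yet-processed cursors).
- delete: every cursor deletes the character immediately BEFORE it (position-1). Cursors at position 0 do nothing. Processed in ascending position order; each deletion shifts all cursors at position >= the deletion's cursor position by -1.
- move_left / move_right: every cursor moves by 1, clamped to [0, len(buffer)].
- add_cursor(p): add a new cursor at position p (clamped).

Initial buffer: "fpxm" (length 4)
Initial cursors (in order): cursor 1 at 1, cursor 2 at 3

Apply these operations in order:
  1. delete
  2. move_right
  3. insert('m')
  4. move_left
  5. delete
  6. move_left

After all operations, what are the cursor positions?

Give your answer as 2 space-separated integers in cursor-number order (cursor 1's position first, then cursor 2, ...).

After op 1 (delete): buffer="pm" (len 2), cursors c1@0 c2@1, authorship ..
After op 2 (move_right): buffer="pm" (len 2), cursors c1@1 c2@2, authorship ..
After op 3 (insert('m')): buffer="pmmm" (len 4), cursors c1@2 c2@4, authorship .1.2
After op 4 (move_left): buffer="pmmm" (len 4), cursors c1@1 c2@3, authorship .1.2
After op 5 (delete): buffer="mm" (len 2), cursors c1@0 c2@1, authorship 12
After op 6 (move_left): buffer="mm" (len 2), cursors c1@0 c2@0, authorship 12

Answer: 0 0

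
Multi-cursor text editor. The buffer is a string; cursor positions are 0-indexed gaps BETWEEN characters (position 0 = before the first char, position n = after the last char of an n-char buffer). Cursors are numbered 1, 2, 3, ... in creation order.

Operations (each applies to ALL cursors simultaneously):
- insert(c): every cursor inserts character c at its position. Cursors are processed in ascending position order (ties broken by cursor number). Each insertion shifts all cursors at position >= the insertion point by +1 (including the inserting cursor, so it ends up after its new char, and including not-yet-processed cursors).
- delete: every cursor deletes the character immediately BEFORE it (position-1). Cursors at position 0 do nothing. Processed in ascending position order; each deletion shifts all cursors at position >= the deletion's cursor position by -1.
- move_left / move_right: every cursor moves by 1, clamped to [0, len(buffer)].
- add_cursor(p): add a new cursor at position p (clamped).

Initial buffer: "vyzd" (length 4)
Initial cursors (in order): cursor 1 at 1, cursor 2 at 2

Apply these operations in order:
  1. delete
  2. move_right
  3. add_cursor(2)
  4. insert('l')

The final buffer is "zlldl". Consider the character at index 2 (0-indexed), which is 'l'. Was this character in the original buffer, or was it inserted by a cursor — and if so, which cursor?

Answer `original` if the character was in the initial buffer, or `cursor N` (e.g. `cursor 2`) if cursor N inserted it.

After op 1 (delete): buffer="zd" (len 2), cursors c1@0 c2@0, authorship ..
After op 2 (move_right): buffer="zd" (len 2), cursors c1@1 c2@1, authorship ..
After op 3 (add_cursor(2)): buffer="zd" (len 2), cursors c1@1 c2@1 c3@2, authorship ..
After op 4 (insert('l')): buffer="zlldl" (len 5), cursors c1@3 c2@3 c3@5, authorship .12.3
Authorship (.=original, N=cursor N): . 1 2 . 3
Index 2: author = 2

Answer: cursor 2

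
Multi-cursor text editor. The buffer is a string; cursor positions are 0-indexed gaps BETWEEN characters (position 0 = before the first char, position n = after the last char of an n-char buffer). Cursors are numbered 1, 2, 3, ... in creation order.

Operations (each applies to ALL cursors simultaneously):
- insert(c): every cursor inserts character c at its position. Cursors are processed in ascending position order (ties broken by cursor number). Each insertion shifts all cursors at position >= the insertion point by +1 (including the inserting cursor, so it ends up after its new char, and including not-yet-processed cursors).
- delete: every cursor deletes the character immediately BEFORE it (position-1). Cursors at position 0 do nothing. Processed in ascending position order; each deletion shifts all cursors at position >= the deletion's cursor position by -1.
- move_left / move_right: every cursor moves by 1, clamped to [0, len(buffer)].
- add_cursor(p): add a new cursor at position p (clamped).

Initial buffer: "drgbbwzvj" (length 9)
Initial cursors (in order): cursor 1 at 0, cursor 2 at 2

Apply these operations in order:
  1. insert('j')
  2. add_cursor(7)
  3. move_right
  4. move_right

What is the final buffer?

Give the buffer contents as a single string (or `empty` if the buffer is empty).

Answer: jdrjgbbwzvj

Derivation:
After op 1 (insert('j')): buffer="jdrjgbbwzvj" (len 11), cursors c1@1 c2@4, authorship 1..2.......
After op 2 (add_cursor(7)): buffer="jdrjgbbwzvj" (len 11), cursors c1@1 c2@4 c3@7, authorship 1..2.......
After op 3 (move_right): buffer="jdrjgbbwzvj" (len 11), cursors c1@2 c2@5 c3@8, authorship 1..2.......
After op 4 (move_right): buffer="jdrjgbbwzvj" (len 11), cursors c1@3 c2@6 c3@9, authorship 1..2.......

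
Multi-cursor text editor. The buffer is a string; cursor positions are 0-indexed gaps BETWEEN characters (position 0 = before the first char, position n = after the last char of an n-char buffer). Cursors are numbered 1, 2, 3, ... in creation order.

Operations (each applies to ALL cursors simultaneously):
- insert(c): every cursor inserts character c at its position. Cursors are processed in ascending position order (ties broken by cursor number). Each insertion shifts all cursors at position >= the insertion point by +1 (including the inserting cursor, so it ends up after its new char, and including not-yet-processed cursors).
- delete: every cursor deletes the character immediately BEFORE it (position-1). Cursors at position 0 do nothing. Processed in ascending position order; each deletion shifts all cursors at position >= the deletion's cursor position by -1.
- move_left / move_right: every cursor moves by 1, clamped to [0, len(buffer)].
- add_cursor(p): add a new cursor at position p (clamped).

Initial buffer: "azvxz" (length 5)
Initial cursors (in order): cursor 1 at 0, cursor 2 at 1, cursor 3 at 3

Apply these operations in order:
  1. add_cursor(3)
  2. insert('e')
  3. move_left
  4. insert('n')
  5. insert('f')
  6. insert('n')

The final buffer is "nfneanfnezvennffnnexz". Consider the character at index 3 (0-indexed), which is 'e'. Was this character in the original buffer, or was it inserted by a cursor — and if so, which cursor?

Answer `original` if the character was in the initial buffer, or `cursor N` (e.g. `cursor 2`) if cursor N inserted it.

After op 1 (add_cursor(3)): buffer="azvxz" (len 5), cursors c1@0 c2@1 c3@3 c4@3, authorship .....
After op 2 (insert('e')): buffer="eaezveexz" (len 9), cursors c1@1 c2@3 c3@7 c4@7, authorship 1.2..34..
After op 3 (move_left): buffer="eaezveexz" (len 9), cursors c1@0 c2@2 c3@6 c4@6, authorship 1.2..34..
After op 4 (insert('n')): buffer="neanezvennexz" (len 13), cursors c1@1 c2@4 c3@10 c4@10, authorship 11.22..3344..
After op 5 (insert('f')): buffer="nfeanfezvennffexz" (len 17), cursors c1@2 c2@6 c3@14 c4@14, authorship 111.222..334344..
After op 6 (insert('n')): buffer="nfneanfnezvennffnnexz" (len 21), cursors c1@3 c2@8 c3@18 c4@18, authorship 1111.2222..33434344..
Authorship (.=original, N=cursor N): 1 1 1 1 . 2 2 2 2 . . 3 3 4 3 4 3 4 4 . .
Index 3: author = 1

Answer: cursor 1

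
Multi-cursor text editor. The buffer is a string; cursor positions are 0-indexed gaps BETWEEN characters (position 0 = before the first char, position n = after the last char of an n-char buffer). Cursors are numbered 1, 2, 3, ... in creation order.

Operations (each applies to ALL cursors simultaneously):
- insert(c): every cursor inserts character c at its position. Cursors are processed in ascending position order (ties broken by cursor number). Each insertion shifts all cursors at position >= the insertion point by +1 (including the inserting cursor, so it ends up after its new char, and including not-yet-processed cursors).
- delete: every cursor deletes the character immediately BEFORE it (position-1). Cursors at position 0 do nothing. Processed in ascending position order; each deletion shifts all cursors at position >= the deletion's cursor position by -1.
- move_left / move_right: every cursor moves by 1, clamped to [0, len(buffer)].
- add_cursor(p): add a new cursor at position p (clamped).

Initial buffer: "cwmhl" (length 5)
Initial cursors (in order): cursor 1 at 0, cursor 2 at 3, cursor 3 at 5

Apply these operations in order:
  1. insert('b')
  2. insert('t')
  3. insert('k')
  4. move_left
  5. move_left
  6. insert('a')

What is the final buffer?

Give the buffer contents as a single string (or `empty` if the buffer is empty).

After op 1 (insert('b')): buffer="bcwmbhlb" (len 8), cursors c1@1 c2@5 c3@8, authorship 1...2..3
After op 2 (insert('t')): buffer="btcwmbthlbt" (len 11), cursors c1@2 c2@7 c3@11, authorship 11...22..33
After op 3 (insert('k')): buffer="btkcwmbtkhlbtk" (len 14), cursors c1@3 c2@9 c3@14, authorship 111...222..333
After op 4 (move_left): buffer="btkcwmbtkhlbtk" (len 14), cursors c1@2 c2@8 c3@13, authorship 111...222..333
After op 5 (move_left): buffer="btkcwmbtkhlbtk" (len 14), cursors c1@1 c2@7 c3@12, authorship 111...222..333
After op 6 (insert('a')): buffer="batkcwmbatkhlbatk" (len 17), cursors c1@2 c2@9 c3@15, authorship 1111...2222..3333

Answer: batkcwmbatkhlbatk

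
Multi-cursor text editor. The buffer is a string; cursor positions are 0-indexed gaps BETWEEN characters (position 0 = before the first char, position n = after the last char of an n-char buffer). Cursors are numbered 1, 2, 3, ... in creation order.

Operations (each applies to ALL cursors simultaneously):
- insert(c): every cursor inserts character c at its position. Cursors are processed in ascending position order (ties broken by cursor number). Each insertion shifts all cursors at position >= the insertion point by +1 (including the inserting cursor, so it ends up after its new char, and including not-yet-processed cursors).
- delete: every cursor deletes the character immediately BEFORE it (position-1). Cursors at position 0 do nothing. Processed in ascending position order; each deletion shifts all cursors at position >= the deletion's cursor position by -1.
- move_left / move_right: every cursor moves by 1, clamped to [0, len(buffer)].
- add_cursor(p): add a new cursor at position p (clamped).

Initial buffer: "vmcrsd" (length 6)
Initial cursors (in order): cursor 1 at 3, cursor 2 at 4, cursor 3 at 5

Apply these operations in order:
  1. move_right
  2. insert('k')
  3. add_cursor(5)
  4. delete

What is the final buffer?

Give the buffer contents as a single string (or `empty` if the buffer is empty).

After op 1 (move_right): buffer="vmcrsd" (len 6), cursors c1@4 c2@5 c3@6, authorship ......
After op 2 (insert('k')): buffer="vmcrkskdk" (len 9), cursors c1@5 c2@7 c3@9, authorship ....1.2.3
After op 3 (add_cursor(5)): buffer="vmcrkskdk" (len 9), cursors c1@5 c4@5 c2@7 c3@9, authorship ....1.2.3
After op 4 (delete): buffer="vmcsd" (len 5), cursors c1@3 c4@3 c2@4 c3@5, authorship .....

Answer: vmcsd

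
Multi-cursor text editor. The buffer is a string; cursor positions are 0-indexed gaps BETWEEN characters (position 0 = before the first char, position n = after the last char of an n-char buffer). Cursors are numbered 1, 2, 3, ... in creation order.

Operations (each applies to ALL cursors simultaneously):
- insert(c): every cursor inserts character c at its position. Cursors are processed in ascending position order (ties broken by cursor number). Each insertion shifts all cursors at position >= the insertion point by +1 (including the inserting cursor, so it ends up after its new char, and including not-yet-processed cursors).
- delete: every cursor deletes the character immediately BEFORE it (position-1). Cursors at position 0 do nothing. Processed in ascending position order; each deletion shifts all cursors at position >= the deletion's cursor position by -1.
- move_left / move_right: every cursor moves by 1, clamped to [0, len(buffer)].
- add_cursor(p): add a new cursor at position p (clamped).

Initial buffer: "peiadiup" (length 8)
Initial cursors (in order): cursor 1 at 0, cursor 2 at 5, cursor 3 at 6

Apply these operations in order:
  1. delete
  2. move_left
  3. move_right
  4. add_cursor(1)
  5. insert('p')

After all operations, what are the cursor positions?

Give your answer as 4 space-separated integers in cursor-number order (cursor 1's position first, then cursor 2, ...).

After op 1 (delete): buffer="peiaup" (len 6), cursors c1@0 c2@4 c3@4, authorship ......
After op 2 (move_left): buffer="peiaup" (len 6), cursors c1@0 c2@3 c3@3, authorship ......
After op 3 (move_right): buffer="peiaup" (len 6), cursors c1@1 c2@4 c3@4, authorship ......
After op 4 (add_cursor(1)): buffer="peiaup" (len 6), cursors c1@1 c4@1 c2@4 c3@4, authorship ......
After op 5 (insert('p')): buffer="pppeiappup" (len 10), cursors c1@3 c4@3 c2@8 c3@8, authorship .14...23..

Answer: 3 8 8 3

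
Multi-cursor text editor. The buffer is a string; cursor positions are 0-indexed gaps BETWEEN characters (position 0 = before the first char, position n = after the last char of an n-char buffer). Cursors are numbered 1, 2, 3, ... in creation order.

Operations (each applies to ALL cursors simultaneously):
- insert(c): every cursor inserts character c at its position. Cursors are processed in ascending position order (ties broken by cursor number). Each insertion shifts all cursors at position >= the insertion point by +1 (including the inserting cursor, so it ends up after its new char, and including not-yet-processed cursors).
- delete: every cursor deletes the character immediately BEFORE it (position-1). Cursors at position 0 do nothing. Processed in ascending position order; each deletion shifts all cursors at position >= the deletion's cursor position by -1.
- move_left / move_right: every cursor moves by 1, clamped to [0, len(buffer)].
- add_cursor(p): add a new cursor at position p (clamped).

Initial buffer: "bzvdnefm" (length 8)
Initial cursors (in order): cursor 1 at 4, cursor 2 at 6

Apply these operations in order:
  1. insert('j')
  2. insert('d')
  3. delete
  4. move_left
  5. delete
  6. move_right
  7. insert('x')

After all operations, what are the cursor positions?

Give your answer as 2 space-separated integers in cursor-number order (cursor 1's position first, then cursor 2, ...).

Answer: 5 8

Derivation:
After op 1 (insert('j')): buffer="bzvdjnejfm" (len 10), cursors c1@5 c2@8, authorship ....1..2..
After op 2 (insert('d')): buffer="bzvdjdnejdfm" (len 12), cursors c1@6 c2@10, authorship ....11..22..
After op 3 (delete): buffer="bzvdjnejfm" (len 10), cursors c1@5 c2@8, authorship ....1..2..
After op 4 (move_left): buffer="bzvdjnejfm" (len 10), cursors c1@4 c2@7, authorship ....1..2..
After op 5 (delete): buffer="bzvjnjfm" (len 8), cursors c1@3 c2@5, authorship ...1.2..
After op 6 (move_right): buffer="bzvjnjfm" (len 8), cursors c1@4 c2@6, authorship ...1.2..
After op 7 (insert('x')): buffer="bzvjxnjxfm" (len 10), cursors c1@5 c2@8, authorship ...11.22..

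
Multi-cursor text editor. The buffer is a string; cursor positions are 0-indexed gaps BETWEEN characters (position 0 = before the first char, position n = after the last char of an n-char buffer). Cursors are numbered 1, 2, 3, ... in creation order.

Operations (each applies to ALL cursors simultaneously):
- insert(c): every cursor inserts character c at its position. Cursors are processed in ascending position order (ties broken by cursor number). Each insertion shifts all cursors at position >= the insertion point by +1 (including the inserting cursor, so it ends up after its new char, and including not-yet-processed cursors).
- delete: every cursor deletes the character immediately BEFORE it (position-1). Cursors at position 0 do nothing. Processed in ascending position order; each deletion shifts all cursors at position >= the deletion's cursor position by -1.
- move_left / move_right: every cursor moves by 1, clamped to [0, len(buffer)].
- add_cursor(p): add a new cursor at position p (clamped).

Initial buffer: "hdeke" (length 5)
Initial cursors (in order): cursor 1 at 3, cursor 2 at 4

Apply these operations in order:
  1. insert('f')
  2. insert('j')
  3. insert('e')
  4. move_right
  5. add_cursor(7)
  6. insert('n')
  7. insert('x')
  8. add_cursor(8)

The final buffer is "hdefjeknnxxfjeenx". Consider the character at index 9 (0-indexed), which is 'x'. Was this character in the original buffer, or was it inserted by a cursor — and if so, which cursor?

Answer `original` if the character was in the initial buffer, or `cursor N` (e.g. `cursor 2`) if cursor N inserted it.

Answer: cursor 1

Derivation:
After op 1 (insert('f')): buffer="hdefkfe" (len 7), cursors c1@4 c2@6, authorship ...1.2.
After op 2 (insert('j')): buffer="hdefjkfje" (len 9), cursors c1@5 c2@8, authorship ...11.22.
After op 3 (insert('e')): buffer="hdefjekfjee" (len 11), cursors c1@6 c2@10, authorship ...111.222.
After op 4 (move_right): buffer="hdefjekfjee" (len 11), cursors c1@7 c2@11, authorship ...111.222.
After op 5 (add_cursor(7)): buffer="hdefjekfjee" (len 11), cursors c1@7 c3@7 c2@11, authorship ...111.222.
After op 6 (insert('n')): buffer="hdefjeknnfjeen" (len 14), cursors c1@9 c3@9 c2@14, authorship ...111.13222.2
After op 7 (insert('x')): buffer="hdefjeknnxxfjeenx" (len 17), cursors c1@11 c3@11 c2@17, authorship ...111.1313222.22
After op 8 (add_cursor(8)): buffer="hdefjeknnxxfjeenx" (len 17), cursors c4@8 c1@11 c3@11 c2@17, authorship ...111.1313222.22
Authorship (.=original, N=cursor N): . . . 1 1 1 . 1 3 1 3 2 2 2 . 2 2
Index 9: author = 1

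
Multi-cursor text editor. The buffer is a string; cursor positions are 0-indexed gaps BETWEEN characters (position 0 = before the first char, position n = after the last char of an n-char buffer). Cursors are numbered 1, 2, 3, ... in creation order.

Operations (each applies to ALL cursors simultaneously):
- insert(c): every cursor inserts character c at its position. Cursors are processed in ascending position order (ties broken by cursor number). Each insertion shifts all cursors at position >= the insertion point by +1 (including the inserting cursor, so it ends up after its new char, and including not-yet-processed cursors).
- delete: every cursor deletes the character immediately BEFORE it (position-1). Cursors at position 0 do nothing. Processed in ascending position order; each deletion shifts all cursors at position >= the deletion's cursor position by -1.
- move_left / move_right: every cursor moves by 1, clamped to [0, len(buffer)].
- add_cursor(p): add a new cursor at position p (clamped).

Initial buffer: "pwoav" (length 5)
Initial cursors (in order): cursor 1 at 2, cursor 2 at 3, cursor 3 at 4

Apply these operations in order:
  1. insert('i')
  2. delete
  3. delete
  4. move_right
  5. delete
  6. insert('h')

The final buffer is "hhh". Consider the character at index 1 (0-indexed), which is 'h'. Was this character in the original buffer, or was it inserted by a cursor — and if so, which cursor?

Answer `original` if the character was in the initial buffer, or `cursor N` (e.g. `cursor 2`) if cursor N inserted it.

Answer: cursor 2

Derivation:
After op 1 (insert('i')): buffer="pwioiaiv" (len 8), cursors c1@3 c2@5 c3@7, authorship ..1.2.3.
After op 2 (delete): buffer="pwoav" (len 5), cursors c1@2 c2@3 c3@4, authorship .....
After op 3 (delete): buffer="pv" (len 2), cursors c1@1 c2@1 c3@1, authorship ..
After op 4 (move_right): buffer="pv" (len 2), cursors c1@2 c2@2 c3@2, authorship ..
After op 5 (delete): buffer="" (len 0), cursors c1@0 c2@0 c3@0, authorship 
After op 6 (insert('h')): buffer="hhh" (len 3), cursors c1@3 c2@3 c3@3, authorship 123
Authorship (.=original, N=cursor N): 1 2 3
Index 1: author = 2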